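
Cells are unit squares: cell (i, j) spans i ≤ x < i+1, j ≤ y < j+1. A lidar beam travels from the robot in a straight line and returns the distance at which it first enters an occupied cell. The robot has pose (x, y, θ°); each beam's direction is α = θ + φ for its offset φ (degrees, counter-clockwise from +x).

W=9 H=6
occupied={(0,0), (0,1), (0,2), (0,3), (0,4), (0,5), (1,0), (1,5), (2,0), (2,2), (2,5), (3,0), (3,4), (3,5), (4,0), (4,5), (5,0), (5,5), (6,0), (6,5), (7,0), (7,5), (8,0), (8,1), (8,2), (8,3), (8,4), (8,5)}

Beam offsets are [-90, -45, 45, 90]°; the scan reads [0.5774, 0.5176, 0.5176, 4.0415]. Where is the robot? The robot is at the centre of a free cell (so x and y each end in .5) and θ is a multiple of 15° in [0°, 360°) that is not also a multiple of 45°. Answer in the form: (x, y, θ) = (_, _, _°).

(x, y, θ) = (4.5, 4.5, 150°)

Candidates: 26 free-cell centres × 16 headings = 416 poses. Raycast each; keep the one whose scan matches to 4 dp.
  (7.5, 2.5, 105°): beam 1 = 0.5176 ≠ 0.5774 ✗
  (3.5, 2.5, 105°): beam 1 = 4.6587 ≠ 0.5774 ✗
  (2.5, 4.5, 75°): beam 1 = 0.5176 ≠ 0.5774 ✗
  (4.5, 4.5, 240°): beam 3 = 3.6235 ≠ 0.5176 ✗
  (4.5, 4.5, 165°): beam 1 = 0.5176 ≠ 0.5774 ✗
  …
  (4.5, 4.5, 150°): r_1=0.5774, r_2=0.5176, r_3=0.5176, r_4=4.0415 — all match ✓
Unique over the lattice → pose = (4.5, 4.5, 150°).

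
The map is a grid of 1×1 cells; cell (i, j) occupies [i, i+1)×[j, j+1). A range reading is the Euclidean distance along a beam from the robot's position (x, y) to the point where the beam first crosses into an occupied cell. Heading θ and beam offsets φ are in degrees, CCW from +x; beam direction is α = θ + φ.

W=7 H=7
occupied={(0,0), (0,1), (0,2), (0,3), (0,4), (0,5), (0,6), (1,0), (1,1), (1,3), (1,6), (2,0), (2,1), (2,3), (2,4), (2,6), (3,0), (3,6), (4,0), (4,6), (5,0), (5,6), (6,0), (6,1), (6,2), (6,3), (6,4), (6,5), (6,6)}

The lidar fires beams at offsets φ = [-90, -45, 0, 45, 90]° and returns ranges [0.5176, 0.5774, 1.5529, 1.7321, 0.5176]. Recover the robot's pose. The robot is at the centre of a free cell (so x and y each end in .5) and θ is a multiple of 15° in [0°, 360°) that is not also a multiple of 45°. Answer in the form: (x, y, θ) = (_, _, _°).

(x, y, θ) = (2.5, 5.5, 165°)

Candidates: 20 free-cell centres × 16 headings = 320 poses. Raycast each; keep the one whose scan matches to 4 dp.
  (3.5, 5.5, 165°): beam 3 = 1.9319 ≠ 1.5529 ✗
  (4.5, 1.5, 75°): beam 1 = 1.5529 ≠ 0.5176 ✗
  (1.5, 2.5, 195°): beam 3 = 0.5176 ≠ 1.5529 ✗
  (5.5, 1.5, 300°): beam 1 = 1.0000 ≠ 0.5176 ✗
  …
  (2.5, 5.5, 165°): r_1=0.5176, r_2=0.5774, r_3=1.5529, r_4=1.7321, r_5=0.5176 — all match ✓
Unique over the lattice → pose = (2.5, 5.5, 165°).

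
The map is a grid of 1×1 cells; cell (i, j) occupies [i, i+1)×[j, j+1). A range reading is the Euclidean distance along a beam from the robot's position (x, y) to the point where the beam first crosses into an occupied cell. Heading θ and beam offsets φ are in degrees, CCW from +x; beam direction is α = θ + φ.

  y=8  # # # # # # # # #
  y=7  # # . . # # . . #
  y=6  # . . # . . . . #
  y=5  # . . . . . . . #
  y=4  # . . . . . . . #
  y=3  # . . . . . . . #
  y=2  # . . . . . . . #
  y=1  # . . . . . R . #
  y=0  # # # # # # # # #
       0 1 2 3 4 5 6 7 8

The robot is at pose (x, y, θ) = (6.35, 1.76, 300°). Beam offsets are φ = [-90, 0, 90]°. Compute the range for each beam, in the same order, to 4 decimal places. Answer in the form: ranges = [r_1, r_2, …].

beam 1: φ=-90°, α=210°
  dir = (cos 210°, sin 210°) = (-0.8660, -0.5000); from cell (6,1)
  next x-line at t=0.4041, next y-line at t=1.5200; Δt_x=1.1547, Δt_y=2.0000
    x: enter (5,1) at t=0.4041
    y: enter (5,0) at t=1.5200 ← occupied
  → r_1 = 1.5200
beam 2: φ=0°, α=300°
  dir = (cos 300°, sin 300°) = (0.5000, -0.8660); from cell (6,1)
  next x-line at t=1.3000, next y-line at t=0.8776; Δt_x=2.0000, Δt_y=1.1547
    y: enter (6,0) at t=0.8776 ← occupied
  → r_2 = 0.8776
beam 3: φ=90°, α=30°
  dir = (cos 30°, sin 30°) = (0.8660, 0.5000); from cell (6,1)
  next x-line at t=0.7506, next y-line at t=0.4800; Δt_x=1.1547, Δt_y=2.0000
    y: enter (6,2) at t=0.4800
    x: enter (7,2) at t=0.7506
    x: enter (8,2) at t=1.9053 ← occupied
  → r_3 = 1.9053

ranges = [1.5200, 0.8776, 1.9053]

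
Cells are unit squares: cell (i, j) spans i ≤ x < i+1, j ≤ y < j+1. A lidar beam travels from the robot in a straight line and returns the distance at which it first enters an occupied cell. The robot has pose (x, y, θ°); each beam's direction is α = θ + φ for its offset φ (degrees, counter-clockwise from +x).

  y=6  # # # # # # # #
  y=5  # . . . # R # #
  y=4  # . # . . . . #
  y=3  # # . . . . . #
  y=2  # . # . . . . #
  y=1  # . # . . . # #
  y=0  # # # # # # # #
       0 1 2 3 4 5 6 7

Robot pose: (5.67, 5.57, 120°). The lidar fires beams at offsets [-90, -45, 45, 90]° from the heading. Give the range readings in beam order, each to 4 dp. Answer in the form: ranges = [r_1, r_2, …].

beam 1: φ=-90°, α=30°
  cosα=0.8660 sinα=0.5000 | (5,5) | tMaxX 0.3811 tMaxY 0.8600 | tΔX 1.1547 tΔY 2.0000
    t=0.3811 [x] (6,5) — stop
  → r_1 = 0.3811
beam 2: φ=-45°, α=75°
  cosα=0.2588 sinα=0.9659 | (5,5) | tMaxX 1.2750 tMaxY 0.4452 | tΔX 3.8637 tΔY 1.0353
    t=0.4452 [y] (5,6) — stop
  → r_2 = 0.4452
beam 3: φ=45°, α=165°
  cosα=-0.9659 sinα=0.2588 | (5,5) | tMaxX 0.6936 tMaxY 1.6614 | tΔX 1.0353 tΔY 3.8637
    t=0.6936 [x] (4,5) — stop
  → r_3 = 0.6936
beam 4: φ=90°, α=210°
  cosα=-0.8660 sinα=-0.5000 | (5,5) | tMaxX 0.7736 tMaxY 1.1400 | tΔX 1.1547 tΔY 2.0000
    t=0.7736 [x] (4,5) — stop
  → r_4 = 0.7736

ranges = [0.3811, 0.4452, 0.6936, 0.7736]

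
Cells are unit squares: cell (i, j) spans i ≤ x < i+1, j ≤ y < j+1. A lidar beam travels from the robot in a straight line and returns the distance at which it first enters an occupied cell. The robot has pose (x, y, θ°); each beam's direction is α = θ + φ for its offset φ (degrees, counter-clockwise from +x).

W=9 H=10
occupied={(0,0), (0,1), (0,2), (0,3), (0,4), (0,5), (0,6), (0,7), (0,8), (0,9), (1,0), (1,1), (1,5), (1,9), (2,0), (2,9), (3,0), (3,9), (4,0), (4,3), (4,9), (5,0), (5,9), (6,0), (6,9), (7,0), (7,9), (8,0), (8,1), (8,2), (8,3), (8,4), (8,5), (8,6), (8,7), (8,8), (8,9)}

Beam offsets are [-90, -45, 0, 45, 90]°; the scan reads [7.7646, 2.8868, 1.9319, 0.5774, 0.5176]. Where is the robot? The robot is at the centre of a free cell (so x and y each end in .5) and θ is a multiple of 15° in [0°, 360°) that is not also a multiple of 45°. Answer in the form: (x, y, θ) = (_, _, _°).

Enumerate (i+0.5, j+0.5, θ) over the 53 free cells and 16 admissible headings. For each, cast all 5 beams and compare to the given ranges.
  (3.5, 1.5, 165°): beam 1 = 1.9319 ≠ 7.7646 ✗
  (3.5, 7.5, 210°): beam 1 = 1.7321 ≠ 7.7646 ✗
  (5.5, 1.5, 75°): beam 1 = 1.9319 ≠ 7.7646 ✗
  (4.5, 1.5, 345°): beam 1 = 0.5176 ≠ 7.7646 ✗
  …
  (5.5, 8.5, 15°): r_1=7.7646, r_2=2.8868, r_3=1.9319, r_4=0.5774, r_5=0.5176 — all match ✓
Unique over the lattice → pose = (5.5, 8.5, 15°).

(x, y, θ) = (5.5, 8.5, 15°)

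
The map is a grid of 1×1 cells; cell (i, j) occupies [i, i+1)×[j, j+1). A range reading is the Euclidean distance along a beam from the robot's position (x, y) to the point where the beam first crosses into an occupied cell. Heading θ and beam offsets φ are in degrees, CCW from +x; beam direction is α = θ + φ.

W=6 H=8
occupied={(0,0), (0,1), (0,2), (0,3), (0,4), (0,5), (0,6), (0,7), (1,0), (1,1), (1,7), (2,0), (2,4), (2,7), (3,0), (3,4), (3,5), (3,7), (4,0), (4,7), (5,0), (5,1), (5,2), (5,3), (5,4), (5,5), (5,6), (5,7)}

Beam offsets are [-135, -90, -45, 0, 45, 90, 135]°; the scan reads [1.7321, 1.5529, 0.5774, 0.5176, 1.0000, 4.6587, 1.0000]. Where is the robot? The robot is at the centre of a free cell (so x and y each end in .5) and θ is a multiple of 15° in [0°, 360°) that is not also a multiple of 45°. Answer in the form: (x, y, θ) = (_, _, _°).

(x, y, θ) = (1.5, 5.5, 195°)

The pose lattice has 20·16 = 320 candidates. Test each by forward raycasting.
  (2.5, 5.5, 255°): beam 3 = 1.7321 ≠ 0.5774 ✗
  (3.5, 2.5, 15°): beam 3 = 1.7321 ≠ 0.5774 ✗
  (2.5, 1.5, 165°): beam 1 = 2.8868 ≠ 1.7321 ✗
  (1.5, 5.5, 150°): beam 1 = 1.5529 ≠ 1.7321 ✗
  …
  (1.5, 5.5, 195°): r_1=1.7321, r_2=1.5529, r_3=0.5774, r_4=0.5176, r_5=1.0000, r_6=4.6587, r_7=1.0000 — all match ✓
Only this pose fits every beam.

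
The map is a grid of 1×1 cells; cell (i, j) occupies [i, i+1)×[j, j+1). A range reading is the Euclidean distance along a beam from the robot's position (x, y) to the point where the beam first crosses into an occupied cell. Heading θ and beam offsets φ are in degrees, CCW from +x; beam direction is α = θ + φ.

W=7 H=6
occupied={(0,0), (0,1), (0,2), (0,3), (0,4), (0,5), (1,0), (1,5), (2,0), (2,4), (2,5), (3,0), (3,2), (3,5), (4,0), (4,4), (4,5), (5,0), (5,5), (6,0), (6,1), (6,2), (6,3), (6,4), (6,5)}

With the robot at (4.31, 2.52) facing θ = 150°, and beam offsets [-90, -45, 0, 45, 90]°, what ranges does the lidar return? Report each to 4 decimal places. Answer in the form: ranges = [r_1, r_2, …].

ranges = [2.8637, 2.5675, 0.3580, 0.3209, 1.7551]

beam 1: φ=-90°, α=60°
  d=(0.5000,0.8660)  start (4,2)  tX=1.3800 tY=0.5543  stride 1/|dx|=2.0000 1/|dy|=1.1547
    cross y-line → (4,3), t=0.5543
    cross x-line → (5,3), t=1.3800
    cross y-line → (5,4), t=1.7090
    cross y-line → (5,5), t=2.8637 (wall)
  → r_1 = 2.8637
beam 2: φ=-45°, α=105°
  d=(-0.2588,0.9659)  start (4,2)  tX=1.1977 tY=0.4969  stride 1/|dx|=3.8637 1/|dy|=1.0353
    cross y-line → (4,3), t=0.4969
    cross x-line → (3,3), t=1.1977
    cross y-line → (3,4), t=1.5322
    cross y-line → (3,5), t=2.5675 (wall)
  → r_2 = 2.5675
beam 3: φ=0°, α=150°
  d=(-0.8660,0.5000)  start (4,2)  tX=0.3580 tY=0.9600  stride 1/|dx|=1.1547 1/|dy|=2.0000
    cross x-line → (3,2), t=0.3580 (wall)
  → r_3 = 0.3580
beam 4: φ=45°, α=195°
  d=(-0.9659,-0.2588)  start (4,2)  tX=0.3209 tY=2.0091  stride 1/|dx|=1.0353 1/|dy|=3.8637
    cross x-line → (3,2), t=0.3209 (wall)
  → r_4 = 0.3209
beam 5: φ=90°, α=240°
  d=(-0.5000,-0.8660)  start (4,2)  tX=0.6200 tY=0.6004  stride 1/|dx|=2.0000 1/|dy|=1.1547
    cross y-line → (4,1), t=0.6004
    cross x-line → (3,1), t=0.6200
    cross y-line → (3,0), t=1.7551 (wall)
  → r_5 = 1.7551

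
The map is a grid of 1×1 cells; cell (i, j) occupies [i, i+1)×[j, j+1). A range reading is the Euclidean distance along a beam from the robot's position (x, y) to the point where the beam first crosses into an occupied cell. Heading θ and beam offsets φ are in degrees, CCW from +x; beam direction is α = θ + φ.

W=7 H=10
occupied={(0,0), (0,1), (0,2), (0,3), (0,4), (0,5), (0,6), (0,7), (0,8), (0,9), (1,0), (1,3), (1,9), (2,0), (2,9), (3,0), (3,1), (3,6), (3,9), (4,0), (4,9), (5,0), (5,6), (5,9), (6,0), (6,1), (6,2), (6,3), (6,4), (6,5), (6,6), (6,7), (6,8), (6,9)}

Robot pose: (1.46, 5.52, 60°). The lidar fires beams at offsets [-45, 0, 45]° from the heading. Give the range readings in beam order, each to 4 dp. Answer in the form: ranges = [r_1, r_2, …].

beam 1: φ=-45°, α=15°
  cosα=0.9659 sinα=0.2588 | (1,5) | tMaxX 0.5590 tMaxY 1.8546 | tΔX 1.0353 tΔY 3.8637
    t=0.5590 [x] (2,5)
    t=1.5943 [x] (3,5)
    t=1.8546 [y] (3,6) — stop
  → r_1 = 1.8546
beam 2: φ=0°, α=60°
  cosα=0.5000 sinα=0.8660 | (1,5) | tMaxX 1.0800 tMaxY 0.5543 | tΔX 2.0000 tΔY 1.1547
    t=0.5543 [y] (1,6)
    t=1.0800 [x] (2,6)
    t=1.7090 [y] (2,7)
    t=2.8637 [y] (2,8)
    t=3.0800 [x] (3,8)
    t=4.0184 [y] (3,9) — stop
  → r_2 = 4.0184
beam 3: φ=45°, α=105°
  cosα=-0.2588 sinα=0.9659 | (1,5) | tMaxX 1.7773 tMaxY 0.4969 | tΔX 3.8637 tΔY 1.0353
    t=0.4969 [y] (1,6)
    t=1.5322 [y] (1,7)
    t=1.7773 [x] (0,7) — stop
  → r_3 = 1.7773

ranges = [1.8546, 4.0184, 1.7773]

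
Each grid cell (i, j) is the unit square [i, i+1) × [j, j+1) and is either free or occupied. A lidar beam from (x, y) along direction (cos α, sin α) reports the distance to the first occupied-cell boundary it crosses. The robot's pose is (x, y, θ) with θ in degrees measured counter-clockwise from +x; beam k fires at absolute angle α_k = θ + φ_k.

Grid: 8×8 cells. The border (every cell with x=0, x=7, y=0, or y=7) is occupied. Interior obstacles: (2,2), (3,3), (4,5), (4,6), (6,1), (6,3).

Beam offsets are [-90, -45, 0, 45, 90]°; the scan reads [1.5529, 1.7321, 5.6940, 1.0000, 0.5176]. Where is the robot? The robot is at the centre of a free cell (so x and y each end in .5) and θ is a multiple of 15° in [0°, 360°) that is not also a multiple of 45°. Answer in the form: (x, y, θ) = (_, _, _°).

(x, y, θ) = (6.5, 6.5, 255°)

The pose lattice has 30·16 = 480 candidates. Test each by forward raycasting.
  (5.5, 4.5, 330°): beam 1 = 4.0415 ≠ 1.5529 ✗
  (1.5, 2.5, 60°): beam 1 = 0.5774 ≠ 1.5529 ✗
  (4.5, 3.5, 345°): beam 1 = 2.5882 ≠ 1.5529 ✗
  (2.5, 3.5, 285°): beam 2 = 0.5774 ≠ 1.7321 ✗
  …
  (6.5, 6.5, 255°): r_1=1.5529, r_2=1.7321, r_3=5.6940, r_4=1.0000, r_5=0.5176 — all match ✓
Only this pose fits every beam.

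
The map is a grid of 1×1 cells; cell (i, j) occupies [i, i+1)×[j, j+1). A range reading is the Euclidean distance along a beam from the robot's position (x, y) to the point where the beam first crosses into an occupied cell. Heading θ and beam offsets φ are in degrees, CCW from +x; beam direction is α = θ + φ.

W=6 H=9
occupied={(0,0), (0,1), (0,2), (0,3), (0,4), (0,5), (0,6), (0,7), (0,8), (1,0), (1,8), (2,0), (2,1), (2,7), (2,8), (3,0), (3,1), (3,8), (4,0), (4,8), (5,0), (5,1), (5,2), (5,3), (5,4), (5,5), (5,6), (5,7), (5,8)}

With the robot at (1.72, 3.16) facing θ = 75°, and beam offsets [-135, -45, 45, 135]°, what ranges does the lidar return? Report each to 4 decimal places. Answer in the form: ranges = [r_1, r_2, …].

beam 1: φ=-135°, α=300°
  d=(0.5000,-0.8660)  start (1,3)  tX=0.5600 tY=0.1848  stride 1/|dx|=2.0000 1/|dy|=1.1547
    cross y-line → (1,2), t=0.1848
    cross x-line → (2,2), t=0.5600
    cross y-line → (2,1), t=1.3395 (wall)
  → r_1 = 1.3395
beam 2: φ=-45°, α=30°
  d=(0.8660,0.5000)  start (1,3)  tX=0.3233 tY=1.6800  stride 1/|dx|=1.1547 1/|dy|=2.0000
    cross x-line → (2,3), t=0.3233
    cross x-line → (3,3), t=1.4780
    cross y-line → (3,4), t=1.6800
    cross x-line → (4,4), t=2.6327
    cross y-line → (4,5), t=3.6800
    cross x-line → (5,5), t=3.7874 (wall)
  → r_2 = 3.7874
beam 3: φ=45°, α=120°
  d=(-0.5000,0.8660)  start (1,3)  tX=1.4400 tY=0.9699  stride 1/|dx|=2.0000 1/|dy|=1.1547
    cross y-line → (1,4), t=0.9699
    cross x-line → (0,4), t=1.4400 (wall)
  → r_3 = 1.4400
beam 4: φ=135°, α=210°
  d=(-0.8660,-0.5000)  start (1,3)  tX=0.8314 tY=0.3200  stride 1/|dx|=1.1547 1/|dy|=2.0000
    cross y-line → (1,2), t=0.3200
    cross x-line → (0,2), t=0.8314 (wall)
  → r_4 = 0.8314

ranges = [1.3395, 3.7874, 1.4400, 0.8314]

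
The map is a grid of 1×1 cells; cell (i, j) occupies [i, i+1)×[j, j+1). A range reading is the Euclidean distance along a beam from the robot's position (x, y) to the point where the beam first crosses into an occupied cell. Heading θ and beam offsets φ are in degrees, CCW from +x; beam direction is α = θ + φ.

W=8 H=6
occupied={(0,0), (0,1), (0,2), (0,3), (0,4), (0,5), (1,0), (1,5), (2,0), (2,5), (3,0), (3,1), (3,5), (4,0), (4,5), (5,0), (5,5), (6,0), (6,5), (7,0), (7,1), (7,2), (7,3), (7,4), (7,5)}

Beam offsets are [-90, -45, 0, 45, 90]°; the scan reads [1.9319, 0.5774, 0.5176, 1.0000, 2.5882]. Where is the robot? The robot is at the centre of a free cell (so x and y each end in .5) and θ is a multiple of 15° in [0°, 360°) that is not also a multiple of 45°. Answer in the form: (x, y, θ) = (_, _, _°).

The pose lattice has 23·16 = 368 candidates. Test each by forward raycasting.
  (4.5, 1.5, 15°): beam 1 = 0.5176 ≠ 1.9319 ✗
  (4.5, 4.5, 150°): beam 1 = 0.5774 ≠ 1.9319 ✗
  (1.5, 3.5, 60°): beam 1 = 5.0000 ≠ 1.9319 ✗
  …
  (3.5, 4.5, 105°): r_1=1.9319, r_2=0.5774, r_3=0.5176, r_4=1.0000, r_5=2.5882 — all match ✓
No second candidate reproduces the full scan.

(x, y, θ) = (3.5, 4.5, 105°)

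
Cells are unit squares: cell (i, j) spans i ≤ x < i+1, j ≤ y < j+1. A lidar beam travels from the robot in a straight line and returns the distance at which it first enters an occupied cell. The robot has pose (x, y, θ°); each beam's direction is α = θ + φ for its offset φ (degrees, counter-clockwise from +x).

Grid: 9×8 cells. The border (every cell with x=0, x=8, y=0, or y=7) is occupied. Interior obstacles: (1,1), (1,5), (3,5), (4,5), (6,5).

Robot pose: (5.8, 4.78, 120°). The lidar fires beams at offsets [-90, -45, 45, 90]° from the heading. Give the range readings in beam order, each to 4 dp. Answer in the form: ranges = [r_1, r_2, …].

beam 1: φ=-90°, α=30°
  cosα=0.8660 sinα=0.5000 | (5,4) | tMaxX 0.2309 tMaxY 0.4400 | tΔX 1.1547 tΔY 2.0000
    t=0.2309 [x] (6,4)
    t=0.4400 [y] (6,5) — stop
  → r_1 = 0.4400
beam 2: φ=-45°, α=75°
  cosα=0.2588 sinα=0.9659 | (5,4) | tMaxX 0.7727 tMaxY 0.2278 | tΔX 3.8637 tΔY 1.0353
    t=0.2278 [y] (5,5)
    t=0.7727 [x] (6,5) — stop
  → r_2 = 0.7727
beam 3: φ=45°, α=165°
  cosα=-0.9659 sinα=0.2588 | (5,4) | tMaxX 0.8282 tMaxY 0.8500 | tΔX 1.0353 tΔY 3.8637
    t=0.8282 [x] (4,4)
    t=0.8500 [y] (4,5) — stop
  → r_3 = 0.8500
beam 4: φ=90°, α=210°
  cosα=-0.8660 sinα=-0.5000 | (5,4) | tMaxX 0.9238 tMaxY 1.5600 | tΔX 1.1547 tΔY 2.0000
    t=0.9238 [x] (4,4)
    t=1.5600 [y] (4,3)
    t=2.0785 [x] (3,3)
    t=3.2332 [x] (2,3)
    t=3.5600 [y] (2,2)
    t=4.3879 [x] (1,2)
    t=5.5426 [x] (0,2) — stop
  → r_4 = 5.5426

ranges = [0.4400, 0.7727, 0.8500, 5.5426]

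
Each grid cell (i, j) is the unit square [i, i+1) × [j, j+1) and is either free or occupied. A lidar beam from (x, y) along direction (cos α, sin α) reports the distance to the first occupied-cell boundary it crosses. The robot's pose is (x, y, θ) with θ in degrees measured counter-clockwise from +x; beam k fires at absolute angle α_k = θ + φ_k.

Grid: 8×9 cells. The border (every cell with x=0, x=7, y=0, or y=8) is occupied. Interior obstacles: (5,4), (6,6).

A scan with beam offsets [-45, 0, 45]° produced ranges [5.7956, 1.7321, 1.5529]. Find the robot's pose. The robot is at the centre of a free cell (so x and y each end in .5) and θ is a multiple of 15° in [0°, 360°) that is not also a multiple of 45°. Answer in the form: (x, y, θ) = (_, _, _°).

The pose lattice has 40·16 = 640 candidates. Test each by forward raycasting.
  (4.5, 3.5, 345°): beam 1 = 2.8868 ≠ 5.7956 ✗
  (4.5, 5.5, 15°): beam 1 = 1.0000 ≠ 5.7956 ✗
  (4.5, 5.5, 285°): beam 1 = 5.1962 ≠ 5.7956 ✗
  (5.5, 2.5, 285°): beam 1 = 1.7321 ≠ 5.7956 ✗
  …
  (2.5, 1.5, 150°): r_1=5.7956, r_2=1.7321, r_3=1.5529 — all match ✓
No second candidate reproduces the full scan.

(x, y, θ) = (2.5, 1.5, 150°)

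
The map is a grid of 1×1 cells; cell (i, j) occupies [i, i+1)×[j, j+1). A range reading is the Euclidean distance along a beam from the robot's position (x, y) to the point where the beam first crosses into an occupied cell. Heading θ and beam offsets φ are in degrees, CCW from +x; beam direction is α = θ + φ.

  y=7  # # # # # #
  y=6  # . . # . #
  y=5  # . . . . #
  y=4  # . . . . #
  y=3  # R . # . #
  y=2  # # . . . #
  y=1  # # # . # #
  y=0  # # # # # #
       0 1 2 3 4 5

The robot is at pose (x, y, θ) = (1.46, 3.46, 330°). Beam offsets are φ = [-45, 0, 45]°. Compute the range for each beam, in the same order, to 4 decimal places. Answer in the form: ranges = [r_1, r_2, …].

beam 1: φ=-45°, α=285°
  dir = (cos 285°, sin 285°) = (0.2588, -0.9659); from cell (1,3)
  next x-line at t=2.0864, next y-line at t=0.4762; Δt_x=3.8637, Δt_y=1.0353
    y: enter (1,2) at t=0.4762 ← occupied
  → r_1 = 0.4762
beam 2: φ=0°, α=330°
  dir = (cos 330°, sin 330°) = (0.8660, -0.5000); from cell (1,3)
  next x-line at t=0.6235, next y-line at t=0.9200; Δt_x=1.1547, Δt_y=2.0000
    x: enter (2,3) at t=0.6235
    y: enter (2,2) at t=0.9200
    x: enter (3,2) at t=1.7782
    y: enter (3,1) at t=2.9200
    x: enter (4,1) at t=2.9329 ← occupied
  → r_2 = 2.9329
beam 3: φ=45°, α=15°
  dir = (cos 15°, sin 15°) = (0.9659, 0.2588); from cell (1,3)
  next x-line at t=0.5590, next y-line at t=2.0864; Δt_x=1.0353, Δt_y=3.8637
    x: enter (2,3) at t=0.5590
    x: enter (3,3) at t=1.5943 ← occupied
  → r_3 = 1.5943

ranges = [0.4762, 2.9329, 1.5943]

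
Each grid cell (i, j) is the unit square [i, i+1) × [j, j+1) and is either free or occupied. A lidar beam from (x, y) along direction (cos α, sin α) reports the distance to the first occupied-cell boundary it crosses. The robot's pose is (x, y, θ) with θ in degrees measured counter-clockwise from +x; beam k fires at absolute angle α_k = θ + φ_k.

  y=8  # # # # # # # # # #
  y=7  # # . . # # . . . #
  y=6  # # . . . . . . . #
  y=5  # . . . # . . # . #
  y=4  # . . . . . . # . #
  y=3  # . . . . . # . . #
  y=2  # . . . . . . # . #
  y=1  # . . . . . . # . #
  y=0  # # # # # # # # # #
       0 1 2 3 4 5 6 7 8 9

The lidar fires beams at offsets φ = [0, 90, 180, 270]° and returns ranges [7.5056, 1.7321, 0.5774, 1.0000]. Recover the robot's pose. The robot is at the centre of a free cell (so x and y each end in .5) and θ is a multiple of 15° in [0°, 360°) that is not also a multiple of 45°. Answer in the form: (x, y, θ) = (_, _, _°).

(x, y, θ) = (7.5, 7.5, 240°)

Enumerate (i+0.5, j+0.5, θ) over the 46 free cells and 16 admissible headings. For each, cast all 4 beams and compare to the given ranges.
  (3.5, 6.5, 240°): beam 1 = 5.0000 ≠ 7.5056 ✗
  (8.5, 7.5, 240°): beam 1 = 1.7321 ≠ 7.5056 ✗
  (5.5, 1.5, 330°): beam 1 = 1.0000 ≠ 7.5056 ✗
  …
  (7.5, 7.5, 240°): r_1=7.5056, r_2=1.7321, r_3=0.5774, r_4=1.0000 — all match ✓
Only this pose fits every beam.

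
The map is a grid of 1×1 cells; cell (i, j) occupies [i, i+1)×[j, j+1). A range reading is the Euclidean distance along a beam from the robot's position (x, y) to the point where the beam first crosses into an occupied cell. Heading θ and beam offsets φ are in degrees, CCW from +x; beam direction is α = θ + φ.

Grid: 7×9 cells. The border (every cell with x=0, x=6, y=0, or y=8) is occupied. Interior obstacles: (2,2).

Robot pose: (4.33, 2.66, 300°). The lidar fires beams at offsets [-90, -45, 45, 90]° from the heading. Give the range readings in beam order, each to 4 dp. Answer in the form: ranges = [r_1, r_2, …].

beam 1: φ=-90°, α=210°
  direction (-0.8660, -0.5000); cell (4,2); t to first gridline: x 0.3811, y 1.3200 (then +1.1547 / +2.0000)
    (3,2) via x @ 0.3811
    (3,1) via y @ 1.3200
    (2,1) via x @ 1.5358
    (1,1) via x @ 2.6905
    (1,0) via y @ 3.3200  # hit
  → r_1 = 3.3200
beam 2: φ=-45°, α=255°
  direction (-0.2588, -0.9659); cell (4,2); t to first gridline: x 1.2750, y 0.6833 (then +3.8637 / +1.0353)
    (4,1) via y @ 0.6833
    (3,1) via x @ 1.2750
    (3,0) via y @ 1.7186  # hit
  → r_2 = 1.7186
beam 3: φ=45°, α=345°
  direction (0.9659, -0.2588); cell (4,2); t to first gridline: x 0.6936, y 2.5500 (then +1.0353 / +3.8637)
    (5,2) via x @ 0.6936
    (6,2) via x @ 1.7289  # hit
  → r_3 = 1.7289
beam 4: φ=90°, α=30°
  direction (0.8660, 0.5000); cell (4,2); t to first gridline: x 0.7736, y 0.6800 (then +1.1547 / +2.0000)
    (4,3) via y @ 0.6800
    (5,3) via x @ 0.7736
    (6,3) via x @ 1.9283  # hit
  → r_4 = 1.9283

ranges = [3.3200, 1.7186, 1.7289, 1.9283]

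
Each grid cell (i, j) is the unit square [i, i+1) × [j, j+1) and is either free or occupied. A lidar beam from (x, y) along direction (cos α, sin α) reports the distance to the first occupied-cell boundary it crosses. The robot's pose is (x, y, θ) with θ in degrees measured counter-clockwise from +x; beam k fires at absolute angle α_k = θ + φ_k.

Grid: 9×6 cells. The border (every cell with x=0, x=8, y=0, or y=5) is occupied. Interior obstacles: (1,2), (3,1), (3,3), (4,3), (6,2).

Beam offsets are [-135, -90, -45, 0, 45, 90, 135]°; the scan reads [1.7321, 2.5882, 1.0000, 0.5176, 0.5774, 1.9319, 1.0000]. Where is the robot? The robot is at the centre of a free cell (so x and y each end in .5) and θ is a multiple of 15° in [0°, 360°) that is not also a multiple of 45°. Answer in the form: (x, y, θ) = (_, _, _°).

(x, y, θ) = (5.5, 4.5, 75°)

Enumerate (i+0.5, j+0.5, θ) over the 23 free cells and 16 admissible headings. For each, cast all 7 beams and compare to the given ranges.
  (6.5, 4.5, 75°): beam 1 = 3.0000 ≠ 1.7321 ✗
  (3.5, 2.5, 345°): beam 1 = 2.8868 ≠ 1.7321 ✗
  (6.5, 3.5, 300°): beam 1 = 1.5529 ≠ 1.7321 ✗
  (4.5, 2.5, 150°): beam 1 = 1.5529 ≠ 1.7321 ✗
  (6.5, 3.5, 240°): beam 1 = 1.5529 ≠ 1.7321 ✗
  …
  (5.5, 4.5, 75°): r_1=1.7321, r_2=2.5882, r_3=1.0000, r_4=0.5176, r_5=0.5774, r_6=1.9319, r_7=1.0000 — all match ✓
Unique over the lattice → pose = (5.5, 4.5, 75°).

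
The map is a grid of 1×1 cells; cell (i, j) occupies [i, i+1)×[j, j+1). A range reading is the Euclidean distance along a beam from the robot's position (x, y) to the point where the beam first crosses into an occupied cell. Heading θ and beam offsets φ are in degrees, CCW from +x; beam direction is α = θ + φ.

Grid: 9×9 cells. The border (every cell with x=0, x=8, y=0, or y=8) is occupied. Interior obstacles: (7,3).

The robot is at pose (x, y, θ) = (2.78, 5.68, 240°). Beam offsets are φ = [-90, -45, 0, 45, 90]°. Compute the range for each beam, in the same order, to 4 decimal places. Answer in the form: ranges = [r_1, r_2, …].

ranges = [2.0554, 1.8428, 3.5600, 4.8451, 4.8728]

beam 1: φ=-90°, α=150°
  dir = (cos 150°, sin 150°) = (-0.8660, 0.5000); from cell (2,5)
  next x-line at t=0.9007, next y-line at t=0.6400; Δt_x=1.1547, Δt_y=2.0000
    y: enter (2,6) at t=0.6400
    x: enter (1,6) at t=0.9007
    x: enter (0,6) at t=2.0554 ← occupied
  → r_1 = 2.0554
beam 2: φ=-45°, α=195°
  dir = (cos 195°, sin 195°) = (-0.9659, -0.2588); from cell (2,5)
  next x-line at t=0.8075, next y-line at t=2.6273; Δt_x=1.0353, Δt_y=3.8637
    x: enter (1,5) at t=0.8075
    x: enter (0,5) at t=1.8428 ← occupied
  → r_2 = 1.8428
beam 3: φ=0°, α=240°
  dir = (cos 240°, sin 240°) = (-0.5000, -0.8660); from cell (2,5)
  next x-line at t=1.5600, next y-line at t=0.7852; Δt_x=2.0000, Δt_y=1.1547
    y: enter (2,4) at t=0.7852
    x: enter (1,4) at t=1.5600
    y: enter (1,3) at t=1.9399
    y: enter (1,2) at t=3.0946
    x: enter (0,2) at t=3.5600 ← occupied
  → r_3 = 3.5600
beam 4: φ=45°, α=285°
  dir = (cos 285°, sin 285°) = (0.2588, -0.9659); from cell (2,5)
  next x-line at t=0.8500, next y-line at t=0.7040; Δt_x=3.8637, Δt_y=1.0353
    y: enter (2,4) at t=0.7040
    x: enter (3,4) at t=0.8500
    y: enter (3,3) at t=1.7393
    y: enter (3,2) at t=2.7745
    y: enter (3,1) at t=3.8098
    x: enter (4,1) at t=4.7137
    y: enter (4,0) at t=4.8451 ← occupied
  → r_4 = 4.8451
beam 5: φ=90°, α=330°
  dir = (cos 330°, sin 330°) = (0.8660, -0.5000); from cell (2,5)
  next x-line at t=0.2540, next y-line at t=1.3600; Δt_x=1.1547, Δt_y=2.0000
    x: enter (3,5) at t=0.2540
    y: enter (3,4) at t=1.3600
    x: enter (4,4) at t=1.4087
    x: enter (5,4) at t=2.5634
    y: enter (5,3) at t=3.3600
    x: enter (6,3) at t=3.7181
    x: enter (7,3) at t=4.8728 ← occupied
  → r_5 = 4.8728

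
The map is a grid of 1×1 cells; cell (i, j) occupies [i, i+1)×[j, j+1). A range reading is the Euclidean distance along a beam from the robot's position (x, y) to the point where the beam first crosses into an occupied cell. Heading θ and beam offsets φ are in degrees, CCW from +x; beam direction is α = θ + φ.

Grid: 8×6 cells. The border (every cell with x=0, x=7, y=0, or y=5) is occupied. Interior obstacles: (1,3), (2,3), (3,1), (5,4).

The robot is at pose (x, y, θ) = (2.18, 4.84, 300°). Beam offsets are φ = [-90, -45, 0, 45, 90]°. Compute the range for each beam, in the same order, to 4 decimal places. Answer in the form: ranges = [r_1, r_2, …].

ranges = [1.3625, 0.8696, 0.9699, 2.9195, 0.3200]

beam 1: φ=-90°, α=210°
  d=(-0.8660,-0.5000)  start (2,4)  tX=0.2078 tY=1.6800  stride 1/|dx|=1.1547 1/|dy|=2.0000
    cross x-line → (1,4), t=0.2078
    cross x-line → (0,4), t=1.3625 (wall)
  → r_1 = 1.3625
beam 2: φ=-45°, α=255°
  d=(-0.2588,-0.9659)  start (2,4)  tX=0.6955 tY=0.8696  stride 1/|dx|=3.8637 1/|dy|=1.0353
    cross x-line → (1,4), t=0.6955
    cross y-line → (1,3), t=0.8696 (wall)
  → r_2 = 0.8696
beam 3: φ=0°, α=300°
  d=(0.5000,-0.8660)  start (2,4)  tX=1.6400 tY=0.9699  stride 1/|dx|=2.0000 1/|dy|=1.1547
    cross y-line → (2,3), t=0.9699 (wall)
  → r_3 = 0.9699
beam 4: φ=45°, α=345°
  d=(0.9659,-0.2588)  start (2,4)  tX=0.8489 tY=3.2455  stride 1/|dx|=1.0353 1/|dy|=3.8637
    cross x-line → (3,4), t=0.8489
    cross x-line → (4,4), t=1.8842
    cross x-line → (5,4), t=2.9195 (wall)
  → r_4 = 2.9195
beam 5: φ=90°, α=30°
  d=(0.8660,0.5000)  start (2,4)  tX=0.9469 tY=0.3200  stride 1/|dx|=1.1547 1/|dy|=2.0000
    cross y-line → (2,5), t=0.3200 (wall)
  → r_5 = 0.3200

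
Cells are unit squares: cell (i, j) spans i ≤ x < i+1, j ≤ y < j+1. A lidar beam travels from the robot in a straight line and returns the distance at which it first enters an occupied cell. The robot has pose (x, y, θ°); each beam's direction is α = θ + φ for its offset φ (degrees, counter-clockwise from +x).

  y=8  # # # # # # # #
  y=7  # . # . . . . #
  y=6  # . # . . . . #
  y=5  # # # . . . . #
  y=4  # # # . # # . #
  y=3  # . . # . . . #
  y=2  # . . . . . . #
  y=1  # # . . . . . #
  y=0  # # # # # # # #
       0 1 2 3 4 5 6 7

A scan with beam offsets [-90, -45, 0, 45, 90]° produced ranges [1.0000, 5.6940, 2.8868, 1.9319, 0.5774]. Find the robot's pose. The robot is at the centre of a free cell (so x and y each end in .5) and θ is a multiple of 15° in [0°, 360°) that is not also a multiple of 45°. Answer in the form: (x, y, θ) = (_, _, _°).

(x, y, θ) = (6.5, 3.5, 240°)

Candidates: 32 free-cell centres × 16 headings = 512 poses. Raycast each; keep the one whose scan matches to 4 dp.
  (6.5, 3.5, 210°): beam 2 = 1.9319 ≠ 5.6940 ✗
  (2.5, 1.5, 255°): beam 1 = 0.5176 ≠ 1.0000 ✗
  (6.5, 4.5, 60°): beam 1 = 0.5774 ≠ 1.0000 ✗
  …
  (6.5, 3.5, 240°): r_1=1.0000, r_2=5.6940, r_3=2.8868, r_4=1.9319, r_5=0.5774 — all match ✓
Unique over the lattice → pose = (6.5, 3.5, 240°).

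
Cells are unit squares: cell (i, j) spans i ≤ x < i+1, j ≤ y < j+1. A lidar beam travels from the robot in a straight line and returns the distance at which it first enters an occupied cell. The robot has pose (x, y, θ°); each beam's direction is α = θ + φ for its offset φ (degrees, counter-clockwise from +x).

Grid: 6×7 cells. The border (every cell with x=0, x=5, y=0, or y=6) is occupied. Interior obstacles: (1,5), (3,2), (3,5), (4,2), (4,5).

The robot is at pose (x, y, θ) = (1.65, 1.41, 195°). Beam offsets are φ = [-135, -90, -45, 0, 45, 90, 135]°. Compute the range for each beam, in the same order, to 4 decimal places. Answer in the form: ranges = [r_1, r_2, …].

ranges = [4.1454, 2.5114, 0.7506, 0.6729, 0.4734, 0.4245, 0.8200]

beam 1: φ=-135°, α=60°
  dir = (cos 60°, sin 60°) = (0.5000, 0.8660); from cell (1,1)
  next x-line at t=0.7000, next y-line at t=0.6813; Δt_x=2.0000, Δt_y=1.1547
    y: enter (1,2) at t=0.6813
    x: enter (2,2) at t=0.7000
    y: enter (2,3) at t=1.8360
    x: enter (3,3) at t=2.7000
    y: enter (3,4) at t=2.9907
    y: enter (3,5) at t=4.1454 ← occupied
  → r_1 = 4.1454
beam 2: φ=-90°, α=105°
  dir = (cos 105°, sin 105°) = (-0.2588, 0.9659); from cell (1,1)
  next x-line at t=2.5114, next y-line at t=0.6108; Δt_x=3.8637, Δt_y=1.0353
    y: enter (1,2) at t=0.6108
    y: enter (1,3) at t=1.6461
    x: enter (0,3) at t=2.5114 ← occupied
  → r_2 = 2.5114
beam 3: φ=-45°, α=150°
  dir = (cos 150°, sin 150°) = (-0.8660, 0.5000); from cell (1,1)
  next x-line at t=0.7506, next y-line at t=1.1800; Δt_x=1.1547, Δt_y=2.0000
    x: enter (0,1) at t=0.7506 ← occupied
  → r_3 = 0.7506
beam 4: φ=0°, α=195°
  dir = (cos 195°, sin 195°) = (-0.9659, -0.2588); from cell (1,1)
  next x-line at t=0.6729, next y-line at t=1.5841; Δt_x=1.0353, Δt_y=3.8637
    x: enter (0,1) at t=0.6729 ← occupied
  → r_4 = 0.6729
beam 5: φ=45°, α=240°
  dir = (cos 240°, sin 240°) = (-0.5000, -0.8660); from cell (1,1)
  next x-line at t=1.3000, next y-line at t=0.4734; Δt_x=2.0000, Δt_y=1.1547
    y: enter (1,0) at t=0.4734 ← occupied
  → r_5 = 0.4734
beam 6: φ=90°, α=285°
  dir = (cos 285°, sin 285°) = (0.2588, -0.9659); from cell (1,1)
  next x-line at t=1.3523, next y-line at t=0.4245; Δt_x=3.8637, Δt_y=1.0353
    y: enter (1,0) at t=0.4245 ← occupied
  → r_6 = 0.4245
beam 7: φ=135°, α=330°
  dir = (cos 330°, sin 330°) = (0.8660, -0.5000); from cell (1,1)
  next x-line at t=0.4041, next y-line at t=0.8200; Δt_x=1.1547, Δt_y=2.0000
    x: enter (2,1) at t=0.4041
    y: enter (2,0) at t=0.8200 ← occupied
  → r_7 = 0.8200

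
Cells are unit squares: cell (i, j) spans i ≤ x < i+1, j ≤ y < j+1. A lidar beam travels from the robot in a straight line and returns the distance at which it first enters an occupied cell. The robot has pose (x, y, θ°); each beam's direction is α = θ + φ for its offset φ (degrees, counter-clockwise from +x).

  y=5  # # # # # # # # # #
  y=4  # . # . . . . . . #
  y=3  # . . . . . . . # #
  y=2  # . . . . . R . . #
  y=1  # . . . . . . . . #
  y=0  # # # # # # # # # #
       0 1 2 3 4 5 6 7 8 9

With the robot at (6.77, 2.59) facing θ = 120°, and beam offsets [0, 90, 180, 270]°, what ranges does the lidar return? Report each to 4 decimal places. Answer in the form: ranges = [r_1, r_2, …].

beam 1: φ=0°, α=120°
  dir = (cos 120°, sin 120°) = (-0.5000, 0.8660); from cell (6,2)
  next x-line at t=1.5400, next y-line at t=0.4734; Δt_x=2.0000, Δt_y=1.1547
    y: enter (6,3) at t=0.4734
    x: enter (5,3) at t=1.5400
    y: enter (5,4) at t=1.6281
    y: enter (5,5) at t=2.7828 ← occupied
  → r_1 = 2.7828
beam 2: φ=90°, α=210°
  dir = (cos 210°, sin 210°) = (-0.8660, -0.5000); from cell (6,2)
  next x-line at t=0.8891, next y-line at t=1.1800; Δt_x=1.1547, Δt_y=2.0000
    x: enter (5,2) at t=0.8891
    y: enter (5,1) at t=1.1800
    x: enter (4,1) at t=2.0438
    y: enter (4,0) at t=3.1800 ← occupied
  → r_2 = 3.1800
beam 3: φ=180°, α=300°
  dir = (cos 300°, sin 300°) = (0.5000, -0.8660); from cell (6,2)
  next x-line at t=0.4600, next y-line at t=0.6813; Δt_x=2.0000, Δt_y=1.1547
    x: enter (7,2) at t=0.4600
    y: enter (7,1) at t=0.6813
    y: enter (7,0) at t=1.8360 ← occupied
  → r_3 = 1.8360
beam 4: φ=270°, α=30°
  dir = (cos 30°, sin 30°) = (0.8660, 0.5000); from cell (6,2)
  next x-line at t=0.2656, next y-line at t=0.8200; Δt_x=1.1547, Δt_y=2.0000
    x: enter (7,2) at t=0.2656
    y: enter (7,3) at t=0.8200
    x: enter (8,3) at t=1.4203 ← occupied
  → r_4 = 1.4203

ranges = [2.7828, 3.1800, 1.8360, 1.4203]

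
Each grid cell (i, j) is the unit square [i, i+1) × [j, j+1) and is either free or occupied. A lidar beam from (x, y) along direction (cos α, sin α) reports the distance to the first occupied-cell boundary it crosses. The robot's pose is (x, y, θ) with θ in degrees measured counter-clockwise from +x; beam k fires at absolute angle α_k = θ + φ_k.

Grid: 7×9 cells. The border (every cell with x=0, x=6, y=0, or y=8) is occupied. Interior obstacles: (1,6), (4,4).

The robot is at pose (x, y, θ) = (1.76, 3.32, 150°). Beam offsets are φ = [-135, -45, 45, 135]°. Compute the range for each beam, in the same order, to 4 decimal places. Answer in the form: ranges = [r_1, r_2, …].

ranges = [2.6273, 2.7745, 0.7868, 2.4018]

beam 1: φ=-135°, α=15°
  cosα=0.9659 sinα=0.2588 | (1,3) | tMaxX 0.2485 tMaxY 2.6273 | tΔX 1.0353 tΔY 3.8637
    t=0.2485 [x] (2,3)
    t=1.2837 [x] (3,3)
    t=2.3190 [x] (4,3)
    t=2.6273 [y] (4,4) — stop
  → r_1 = 2.6273
beam 2: φ=-45°, α=105°
  cosα=-0.2588 sinα=0.9659 | (1,3) | tMaxX 2.9364 tMaxY 0.7040 | tΔX 3.8637 tΔY 1.0353
    t=0.7040 [y] (1,4)
    t=1.7393 [y] (1,5)
    t=2.7745 [y] (1,6) — stop
  → r_2 = 2.7745
beam 3: φ=45°, α=195°
  cosα=-0.9659 sinα=-0.2588 | (1,3) | tMaxX 0.7868 tMaxY 1.2364 | tΔX 1.0353 tΔY 3.8637
    t=0.7868 [x] (0,3) — stop
  → r_3 = 0.7868
beam 4: φ=135°, α=285°
  cosα=0.2588 sinα=-0.9659 | (1,3) | tMaxX 0.9273 tMaxY 0.3313 | tΔX 3.8637 tΔY 1.0353
    t=0.3313 [y] (1,2)
    t=0.9273 [x] (2,2)
    t=1.3666 [y] (2,1)
    t=2.4018 [y] (2,0) — stop
  → r_4 = 2.4018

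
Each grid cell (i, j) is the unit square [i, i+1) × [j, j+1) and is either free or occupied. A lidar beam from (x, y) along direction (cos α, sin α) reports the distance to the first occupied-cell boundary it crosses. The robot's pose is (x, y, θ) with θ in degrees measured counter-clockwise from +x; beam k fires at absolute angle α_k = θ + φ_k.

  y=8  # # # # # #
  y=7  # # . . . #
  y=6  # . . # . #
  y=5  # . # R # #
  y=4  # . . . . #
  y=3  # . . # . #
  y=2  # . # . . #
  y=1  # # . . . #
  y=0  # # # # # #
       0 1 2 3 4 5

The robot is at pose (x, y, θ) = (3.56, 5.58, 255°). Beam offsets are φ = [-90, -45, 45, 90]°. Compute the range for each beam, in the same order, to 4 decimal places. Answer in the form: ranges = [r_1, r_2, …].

ranges = [0.5798, 0.6466, 2.8800, 0.4555]

beam 1: φ=-90°, α=165°
  cosα=-0.9659 sinα=0.2588 | (3,5) | tMaxX 0.5798 tMaxY 1.6228 | tΔX 1.0353 tΔY 3.8637
    t=0.5798 [x] (2,5) — stop
  → r_1 = 0.5798
beam 2: φ=-45°, α=210°
  cosα=-0.8660 sinα=-0.5000 | (3,5) | tMaxX 0.6466 tMaxY 1.1600 | tΔX 1.1547 tΔY 2.0000
    t=0.6466 [x] (2,5) — stop
  → r_2 = 0.6466
beam 3: φ=45°, α=300°
  cosα=0.5000 sinα=-0.8660 | (3,5) | tMaxX 0.8800 tMaxY 0.6697 | tΔX 2.0000 tΔY 1.1547
    t=0.6697 [y] (3,4)
    t=0.8800 [x] (4,4)
    t=1.8244 [y] (4,3)
    t=2.8800 [x] (5,3) — stop
  → r_3 = 2.8800
beam 4: φ=90°, α=345°
  cosα=0.9659 sinα=-0.2588 | (3,5) | tMaxX 0.4555 tMaxY 2.2409 | tΔX 1.0353 tΔY 3.8637
    t=0.4555 [x] (4,5) — stop
  → r_4 = 0.4555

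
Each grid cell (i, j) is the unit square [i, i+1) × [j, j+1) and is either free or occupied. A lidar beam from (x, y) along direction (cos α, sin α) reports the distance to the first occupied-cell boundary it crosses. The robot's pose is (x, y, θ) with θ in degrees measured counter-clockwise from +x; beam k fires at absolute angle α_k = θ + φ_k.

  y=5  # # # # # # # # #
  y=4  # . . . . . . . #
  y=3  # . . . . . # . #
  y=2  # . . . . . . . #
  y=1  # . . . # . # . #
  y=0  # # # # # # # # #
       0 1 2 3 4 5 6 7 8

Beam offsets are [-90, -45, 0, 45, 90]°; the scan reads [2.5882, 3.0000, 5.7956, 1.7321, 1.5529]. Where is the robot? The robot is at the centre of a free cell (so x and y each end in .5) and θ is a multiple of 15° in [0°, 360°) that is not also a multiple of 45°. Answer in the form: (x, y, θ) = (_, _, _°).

The pose lattice has 25·16 = 400 candidates. Test each by forward raycasting.
  (1.5, 1.5, 300°): beam 1 = 0.5774 ≠ 2.5882 ✗
  (7.5, 3.5, 240°): beam 1 = 0.5774 ≠ 2.5882 ✗
  (1.5, 4.5, 30°): beam 1 = 4.0415 ≠ 2.5882 ✗
  …
  (1.5, 3.5, 15°): r_1=2.5882, r_2=3.0000, r_3=5.7956, r_4=1.7321, r_5=1.5529 — all match ✓
Only this pose fits every beam.

(x, y, θ) = (1.5, 3.5, 15°)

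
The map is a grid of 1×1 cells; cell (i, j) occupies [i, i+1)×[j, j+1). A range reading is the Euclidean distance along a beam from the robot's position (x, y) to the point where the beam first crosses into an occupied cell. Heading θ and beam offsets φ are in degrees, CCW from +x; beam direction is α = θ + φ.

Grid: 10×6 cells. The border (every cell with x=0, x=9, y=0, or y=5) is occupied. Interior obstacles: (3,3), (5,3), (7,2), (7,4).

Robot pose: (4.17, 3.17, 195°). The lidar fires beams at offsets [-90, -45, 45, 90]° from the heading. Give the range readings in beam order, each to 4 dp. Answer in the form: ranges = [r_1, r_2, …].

ranges = [0.6568, 0.1963, 2.5057, 2.2465]

beam 1: φ=-90°, α=105°
  direction (-0.2588, 0.9659); cell (4,3); t to first gridline: x 0.6568, y 0.8593 (then +3.8637 / +1.0353)
    (3,3) via x @ 0.6568  # hit
  → r_1 = 0.6568
beam 2: φ=-45°, α=150°
  direction (-0.8660, 0.5000); cell (4,3); t to first gridline: x 0.1963, y 1.6600 (then +1.1547 / +2.0000)
    (3,3) via x @ 0.1963  # hit
  → r_2 = 0.1963
beam 3: φ=45°, α=240°
  direction (-0.5000, -0.8660); cell (4,3); t to first gridline: x 0.3400, y 0.1963 (then +2.0000 / +1.1547)
    (4,2) via y @ 0.1963
    (3,2) via x @ 0.3400
    (3,1) via y @ 1.3510
    (2,1) via x @ 2.3400
    (2,0) via y @ 2.5057  # hit
  → r_3 = 2.5057
beam 4: φ=90°, α=285°
  direction (0.2588, -0.9659); cell (4,3); t to first gridline: x 3.2069, y 0.1760 (then +3.8637 / +1.0353)
    (4,2) via y @ 0.1760
    (4,1) via y @ 1.2113
    (4,0) via y @ 2.2465  # hit
  → r_4 = 2.2465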